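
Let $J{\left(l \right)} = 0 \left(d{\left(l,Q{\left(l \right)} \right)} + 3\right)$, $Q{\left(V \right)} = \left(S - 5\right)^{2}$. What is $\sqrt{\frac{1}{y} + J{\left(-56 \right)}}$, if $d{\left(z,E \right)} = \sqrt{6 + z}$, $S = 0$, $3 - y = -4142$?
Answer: $\frac{\sqrt{4145}}{4145} \approx 0.015532$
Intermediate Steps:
$y = 4145$ ($y = 3 - -4142 = 3 + 4142 = 4145$)
$Q{\left(V \right)} = 25$ ($Q{\left(V \right)} = \left(0 - 5\right)^{2} = \left(-5\right)^{2} = 25$)
$J{\left(l \right)} = 0$ ($J{\left(l \right)} = 0 \left(\sqrt{6 + l} + 3\right) = 0 \left(3 + \sqrt{6 + l}\right) = 0$)
$\sqrt{\frac{1}{y} + J{\left(-56 \right)}} = \sqrt{\frac{1}{4145} + 0} = \sqrt{\frac{1}{4145}} = \frac{\sqrt{4145}}{4145}$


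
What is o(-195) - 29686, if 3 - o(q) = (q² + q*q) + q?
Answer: -105538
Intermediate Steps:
o(q) = 3 - q - 2*q² (o(q) = 3 - ((q² + q*q) + q) = 3 - ((q² + q²) + q) = 3 - (2*q² + q) = 3 - (q + 2*q²) = 3 + (-q - 2*q²) = 3 - q - 2*q²)
o(-195) - 29686 = (3 - 1*(-195) - 2*(-195)²) - 29686 = (3 + 195 - 2*38025) - 29686 = (3 + 195 - 76050) - 29686 = -75852 - 29686 = -105538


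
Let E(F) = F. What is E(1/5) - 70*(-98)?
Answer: 34301/5 ≈ 6860.2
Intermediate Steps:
E(1/5) - 70*(-98) = 1/5 - 70*(-98) = 1/5 + 6860 = 34301/5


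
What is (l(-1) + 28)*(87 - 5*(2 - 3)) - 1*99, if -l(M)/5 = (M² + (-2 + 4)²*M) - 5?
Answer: 6157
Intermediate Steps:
l(M) = 25 - 20*M - 5*M² (l(M) = -5*((M² + (-2 + 4)²*M) - 5) = -5*((M² + 2²*M) - 5) = -5*((M² + 4*M) - 5) = -5*(-5 + M² + 4*M) = 25 - 20*M - 5*M²)
(l(-1) + 28)*(87 - 5*(2 - 3)) - 1*99 = ((25 - 20*(-1) - 5*(-1)²) + 28)*(87 - 5*(2 - 3)) - 1*99 = ((25 + 20 - 5*1) + 28)*(87 - 5*(-1)) - 99 = ((25 + 20 - 5) + 28)*(87 + 5) - 99 = (40 + 28)*92 - 99 = 68*92 - 99 = 6256 - 99 = 6157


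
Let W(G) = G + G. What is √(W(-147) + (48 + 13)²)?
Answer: √3427 ≈ 58.541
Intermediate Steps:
W(G) = 2*G
√(W(-147) + (48 + 13)²) = √(2*(-147) + (48 + 13)²) = √(-294 + 61²) = √(-294 + 3721) = √3427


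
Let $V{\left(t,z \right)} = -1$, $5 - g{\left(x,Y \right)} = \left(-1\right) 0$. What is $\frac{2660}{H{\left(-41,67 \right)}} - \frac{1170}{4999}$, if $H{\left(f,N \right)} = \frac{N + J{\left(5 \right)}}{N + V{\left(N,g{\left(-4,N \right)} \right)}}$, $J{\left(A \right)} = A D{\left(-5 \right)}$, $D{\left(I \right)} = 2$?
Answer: $\frac{11396550}{4999} \approx 2279.8$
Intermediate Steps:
$g{\left(x,Y \right)} = 5$ ($g{\left(x,Y \right)} = 5 - \left(-1\right) 0 = 5 - 0 = 5 + 0 = 5$)
$J{\left(A \right)} = 2 A$ ($J{\left(A \right)} = A 2 = 2 A$)
$H{\left(f,N \right)} = \frac{10 + N}{-1 + N}$ ($H{\left(f,N \right)} = \frac{N + 2 \cdot 5}{N - 1} = \frac{N + 10}{-1 + N} = \frac{10 + N}{-1 + N}$)
$\frac{2660}{H{\left(-41,67 \right)}} - \frac{1170}{4999} = \frac{2660}{\frac{1}{-1 + 67} \left(10 + 67\right)} - \frac{1170}{4999} = \frac{2660}{\frac{1}{66} \cdot 77} - \frac{1170}{4999} = \frac{2660}{\frac{7}{6}} - \frac{1170}{4999} = 2660 \cdot \frac{6}{7} - \frac{1170}{4999} = 2280 - \frac{1170}{4999} = \frac{11396550}{4999}$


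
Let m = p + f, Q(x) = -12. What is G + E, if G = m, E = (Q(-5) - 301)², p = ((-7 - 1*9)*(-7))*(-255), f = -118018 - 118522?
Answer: -167131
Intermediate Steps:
f = -236540
p = -28560 (p = ((-7 - 9)*(-7))*(-255) = -16*(-7)*(-255) = 112*(-255) = -28560)
m = -265100 (m = -28560 - 236540 = -265100)
E = 97969 (E = (-12 - 301)² = (-313)² = 97969)
G = -265100
G + E = -265100 + 97969 = -167131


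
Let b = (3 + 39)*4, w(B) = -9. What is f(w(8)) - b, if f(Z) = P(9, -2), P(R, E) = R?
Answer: -159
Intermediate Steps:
b = 168 (b = 42*4 = 168)
f(Z) = 9
f(w(8)) - b = 9 - 1*168 = 9 - 168 = -159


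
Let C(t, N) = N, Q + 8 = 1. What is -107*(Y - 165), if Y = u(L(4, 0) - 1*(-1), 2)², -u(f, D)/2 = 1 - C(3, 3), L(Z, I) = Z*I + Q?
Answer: 15943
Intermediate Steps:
Q = -7 (Q = -8 + 1 = -7)
L(Z, I) = -7 + I*Z (L(Z, I) = Z*I - 7 = I*Z - 7 = -7 + I*Z)
u(f, D) = 4 (u(f, D) = -2*(1 - 1*3) = -2*(1 - 3) = -2*(-2) = 4)
Y = 16 (Y = 4² = 16)
-107*(Y - 165) = -107*(16 - 165) = -107*(-149) = 15943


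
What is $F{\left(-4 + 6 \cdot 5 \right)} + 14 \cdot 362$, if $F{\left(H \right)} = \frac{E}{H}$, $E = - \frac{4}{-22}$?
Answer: $\frac{724725}{143} \approx 5068.0$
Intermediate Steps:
$E = \frac{2}{11}$ ($E = \left(-4\right) \left(- \frac{1}{22}\right) = \frac{2}{11} \approx 0.18182$)
$F{\left(H \right)} = \frac{2}{11 H}$
$F{\left(-4 + 6 \cdot 5 \right)} + 14 \cdot 362 = \frac{2}{11 \left(-4 + 6 \cdot 5\right)} + 14 \cdot 362 = \frac{2}{11 \left(-4 + 30\right)} + 5068 = \frac{2}{11 \cdot 26} + 5068 = \frac{2}{11} \cdot \frac{1}{26} + 5068 = \frac{1}{143} + 5068 = \frac{724725}{143}$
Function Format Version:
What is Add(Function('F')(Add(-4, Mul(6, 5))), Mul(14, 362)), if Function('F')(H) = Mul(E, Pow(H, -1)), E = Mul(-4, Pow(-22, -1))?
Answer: Rational(724725, 143) ≈ 5068.0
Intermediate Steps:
E = Rational(2, 11) (E = Mul(-4, Rational(-1, 22)) = Rational(2, 11) ≈ 0.18182)
Function('F')(H) = Mul(Rational(2, 11), Pow(H, -1))
Add(Function('F')(Add(-4, Mul(6, 5))), Mul(14, 362)) = Add(Mul(Rational(2, 11), Pow(Add(-4, Mul(6, 5)), -1)), Mul(14, 362)) = Add(Mul(Rational(2, 11), Pow(Add(-4, 30), -1)), 5068) = Add(Mul(Rational(2, 11), Pow(26, -1)), 5068) = Add(Mul(Rational(2, 11), Rational(1, 26)), 5068) = Add(Rational(1, 143), 5068) = Rational(724725, 143)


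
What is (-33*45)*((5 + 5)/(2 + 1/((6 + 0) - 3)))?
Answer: -44550/7 ≈ -6364.3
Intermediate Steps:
(-33*45)*((5 + 5)/(2 + 1/((6 + 0) - 3))) = -14850/(2 + 1/(6 - 3)) = -14850/(2 + 1/3) = -14850/7/3 = -14850*3/7 = -1485*30/7 = -44550/7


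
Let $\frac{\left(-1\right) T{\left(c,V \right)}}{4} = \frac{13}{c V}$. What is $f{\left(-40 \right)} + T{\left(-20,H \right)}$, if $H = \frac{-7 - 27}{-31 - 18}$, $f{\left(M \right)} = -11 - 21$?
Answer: $- \frac{4803}{170} \approx -28.253$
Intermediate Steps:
$f{\left(M \right)} = -32$
$H = \frac{34}{49}$ ($H = - \frac{34}{-49} = \left(-34\right) \left(- \frac{1}{49}\right) = \frac{34}{49} \approx 0.69388$)
$T{\left(c,V \right)} = - \frac{52}{V c}$ ($T{\left(c,V \right)} = - 4 \frac{13}{c V} = - 4 \frac{13}{V c} = - \frac{52}{V c}$)
$f{\left(-40 \right)} + T{\left(-20,H \right)} = -32 - \frac{52}{\frac{34}{49} \left(-20\right)} = -32 - \frac{1274}{17} \left(- \frac{1}{20}\right) = -32 + \frac{637}{170} = - \frac{4803}{170}$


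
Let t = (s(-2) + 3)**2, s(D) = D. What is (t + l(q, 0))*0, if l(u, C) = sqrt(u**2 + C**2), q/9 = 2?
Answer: 0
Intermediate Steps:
q = 18 (q = 9*2 = 18)
l(u, C) = sqrt(C**2 + u**2)
t = 1 (t = (-2 + 3)**2 = 1**2 = 1)
(t + l(q, 0))*0 = (1 + sqrt(0**2 + 18**2))*0 = (1 + sqrt(0 + 324))*0 = (1 + sqrt(324))*0 = (1 + 18)*0 = 19*0 = 0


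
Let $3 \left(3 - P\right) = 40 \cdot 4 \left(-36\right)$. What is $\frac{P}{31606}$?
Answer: $\frac{1923}{31606} \approx 0.060843$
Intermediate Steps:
$P = 1923$ ($P = 3 - \frac{40 \cdot 4 \left(-36\right)}{3} = 3 - \frac{160 \left(-36\right)}{3} = 3 - -1920 = 3 + 1920 = 1923$)
$\frac{P}{31606} = \frac{1923}{31606}$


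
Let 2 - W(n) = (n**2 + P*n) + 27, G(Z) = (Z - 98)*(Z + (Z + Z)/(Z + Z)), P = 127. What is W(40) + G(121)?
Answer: -3899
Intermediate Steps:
G(Z) = (1 + Z)*(-98 + Z) (G(Z) = (-98 + Z)*(Z + (2*Z)/((2*Z))) = (-98 + Z)*(Z + (2*Z)*(1/(2*Z))) = (-98 + Z)*(Z + 1) = (-98 + Z)*(1 + Z) = (1 + Z)*(-98 + Z))
W(n) = -25 - n**2 - 127*n (W(n) = 2 - ((n**2 + 127*n) + 27) = 2 - (27 + n**2 + 127*n) = 2 + (-27 - n**2 - 127*n) = -25 - n**2 - 127*n)
W(40) + G(121) = (-25 - 1*40**2 - 127*40) + (-98 + 121**2 - 97*121) = (-25 - 1*1600 - 5080) + (-98 + 14641 - 11737) = (-25 - 1600 - 5080) + 2806 = -6705 + 2806 = -3899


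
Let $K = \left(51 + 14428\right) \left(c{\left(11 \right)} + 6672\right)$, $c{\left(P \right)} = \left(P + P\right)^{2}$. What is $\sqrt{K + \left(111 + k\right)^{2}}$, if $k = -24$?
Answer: $\sqrt{103619293} \approx 10179.0$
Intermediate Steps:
$c{\left(P \right)} = 4 P^{2}$ ($c{\left(P \right)} = \left(2 P\right)^{2} = 4 P^{2}$)
$K = 103611724$ ($K = \left(51 + 14428\right) \left(4 \cdot 11^{2} + 6672\right) = 14479 \left(4 \cdot 121 + 6672\right) = 14479 \left(484 + 6672\right) = 14479 \cdot 7156 = 103611724$)
$\sqrt{K + \left(111 + k\right)^{2}} = \sqrt{103611724 + \left(111 - 24\right)^{2}} = \sqrt{103611724 + 87^{2}} = \sqrt{103611724 + 7569} = \sqrt{103619293}$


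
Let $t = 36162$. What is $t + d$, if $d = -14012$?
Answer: $22150$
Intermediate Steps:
$t + d = 36162 - 14012 = 22150$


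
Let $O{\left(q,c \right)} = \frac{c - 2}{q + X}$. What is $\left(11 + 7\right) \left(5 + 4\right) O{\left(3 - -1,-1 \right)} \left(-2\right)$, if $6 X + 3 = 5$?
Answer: $\frac{2916}{13} \approx 224.31$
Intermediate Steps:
$X = \frac{1}{3}$ ($X = - \frac{1}{2} + \frac{1}{6} \cdot 5 = - \frac{1}{2} + \frac{5}{6} = \frac{1}{3} \approx 0.33333$)
$O{\left(q,c \right)} = \frac{-2 + c}{\frac{1}{3} + q}$ ($O{\left(q,c \right)} = \frac{c - 2}{q + \frac{1}{3}} = \frac{-2 + c}{\frac{1}{3} + q}$)
$\left(11 + 7\right) \left(5 + 4\right) O{\left(3 - -1,-1 \right)} \left(-2\right) = \left(11 + 7\right) \left(5 + 4\right) \frac{3 \left(-2 - 1\right)}{1 + 3 \left(3 - -1\right)} \left(-2\right) = 18 \cdot 9 \cdot 3 \frac{1}{1 + 3 \left(3 + 1\right)} \left(-3\right) \left(-2\right) = 162 \cdot 3 \frac{1}{1 + 3 \cdot 4} \left(-3\right) \left(-2\right) = 162 \cdot 3 \frac{1}{1 + 12} \left(-3\right) \left(-2\right) = 162 \cdot 3 \cdot \frac{1}{13} \left(-3\right) \left(-2\right) = 162 \left(- \frac{9}{13}\right) \left(-2\right) = \left(- \frac{1458}{13}\right) \left(-2\right) = \frac{2916}{13}$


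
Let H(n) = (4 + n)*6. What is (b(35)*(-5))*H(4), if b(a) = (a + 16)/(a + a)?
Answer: -1224/7 ≈ -174.86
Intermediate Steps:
b(a) = (16 + a)/(2*a) (b(a) = (16 + a)/((2*a)) = (16 + a)*(1/(2*a)) = (16 + a)/(2*a))
H(n) = 24 + 6*n
(b(35)*(-5))*H(4) = (((1/2)*(16 + 35)/35)*(-5))*(24 + 6*4) = (((1/2)*(1/35)*51)*(-5))*(24 + 24) = ((51/70)*(-5))*48 = -51/14*48 = -1224/7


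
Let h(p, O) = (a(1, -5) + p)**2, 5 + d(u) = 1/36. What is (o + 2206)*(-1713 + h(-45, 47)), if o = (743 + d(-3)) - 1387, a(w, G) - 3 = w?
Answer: -448424/9 ≈ -49825.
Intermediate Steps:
a(w, G) = 3 + w
d(u) = -179/36 (d(u) = -5 + 1/36 = -179/36)
o = -23363/36 (o = (743 - 179/36) - 1387 = 26569/36 - 1387 = -23363/36 ≈ -648.97)
h(p, O) = (4 + p)**2 (h(p, O) = ((3 + 1) + p)**2 = (4 + p)**2)
(o + 2206)*(-1713 + h(-45, 47)) = (-23363/36 + 2206)*(-1713 + (4 - 45)**2) = 56053*(-1713 + (-41)**2)/36 = 56053*(-1713 + 1681)/36 = (56053/36)*(-32) = -448424/9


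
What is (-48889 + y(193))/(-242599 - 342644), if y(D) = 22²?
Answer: 16135/195081 ≈ 0.082709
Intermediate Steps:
y(D) = 484
(-48889 + y(193))/(-242599 - 342644) = (-48889 + 484)/(-242599 - 342644) = -48405/(-585243) = -48405*(-1/585243) = 16135/195081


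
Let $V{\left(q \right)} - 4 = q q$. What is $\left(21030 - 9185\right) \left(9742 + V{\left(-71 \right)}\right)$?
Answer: $175152015$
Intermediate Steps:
$V{\left(q \right)} = 4 + q^{2}$ ($V{\left(q \right)} = 4 + q q = 4 + q^{2}$)
$\left(21030 - 9185\right) \left(9742 + V{\left(-71 \right)}\right) = \left(21030 - 9185\right) \left(9742 + \left(4 + \left(-71\right)^{2}\right)\right) = 11845 \left(9742 + \left(4 + 5041\right)\right) = 11845 \left(9742 + 5045\right) = 11845 \cdot 14787 = 175152015$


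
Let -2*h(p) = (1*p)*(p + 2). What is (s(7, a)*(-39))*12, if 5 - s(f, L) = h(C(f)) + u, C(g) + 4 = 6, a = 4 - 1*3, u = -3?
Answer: -5616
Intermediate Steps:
a = 1 (a = 4 - 3 = 1)
C(g) = 2 (C(g) = -4 + 6 = 2)
h(p) = -p*(2 + p)/2 (h(p) = -1*p*(p + 2)/2 = -p*(2 + p)/2)
s(f, L) = 12 (s(f, L) = 5 - (-½*2*(2 + 2) - 3) = 5 - (-½*2*4 - 3) = 5 - (-4 - 3) = 5 - 1*(-7) = 5 + 7 = 12)
(s(7, a)*(-39))*12 = (12*(-39))*12 = -468*12 = -5616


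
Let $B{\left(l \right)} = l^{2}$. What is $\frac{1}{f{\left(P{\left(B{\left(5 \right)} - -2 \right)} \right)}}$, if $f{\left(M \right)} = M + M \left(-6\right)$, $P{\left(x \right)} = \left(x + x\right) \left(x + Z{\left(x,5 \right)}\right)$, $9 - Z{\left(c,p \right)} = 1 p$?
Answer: $- \frac{1}{8370} \approx -0.00011947$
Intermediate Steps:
$Z{\left(c,p \right)} = 9 - p$ ($Z{\left(c,p \right)} = 9 - 1 p = 9 - p$)
$P{\left(x \right)} = 2 x \left(4 + x\right)$ ($P{\left(x \right)} = \left(x + x\right) \left(x + \left(9 - 5\right)\right) = 2 x \left(x + \left(9 - 5\right)\right) = 2 x \left(x + 4\right) = 2 x \left(4 + x\right)$)
$f{\left(M \right)} = - 5 M$ ($f{\left(M \right)} = M - 6 M = - 5 M$)
$\frac{1}{f{\left(P{\left(B{\left(5 \right)} - -2 \right)} \right)}} = \frac{1}{\left(-5\right) 2 \left(5^{2} - -2\right) \left(4 - \left(-2 - 5^{2}\right)\right)} = \frac{1}{\left(-5\right) 2 \left(25 + 2\right) \left(4 + \left(25 + 2\right)\right)} = \frac{1}{\left(-5\right) 2 \cdot 27 \left(4 + 27\right)} = \frac{1}{\left(-5\right) 2 \cdot 27 \cdot 31} = \frac{1}{\left(-5\right) 1674} = \frac{1}{-8370} = - \frac{1}{8370}$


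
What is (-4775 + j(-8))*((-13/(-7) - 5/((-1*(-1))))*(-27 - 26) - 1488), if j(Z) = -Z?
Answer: 6299250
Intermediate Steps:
(-4775 + j(-8))*((-13/(-7) - 5/((-1*(-1))))*(-27 - 26) - 1488) = (-4775 - 1*(-8))*((-13/(-7) - 5/((-1*(-1))))*(-27 - 26) - 1488) = (-4775 + 8)*((-13*(-1/7) - 5/1)*(-53) - 1488) = -4767*((13/7 - 5*1)*(-53) - 1488) = -4767*((13/7 - 5)*(-53) - 1488) = -4767*(-22/7*(-53) - 1488) = -4767*(1166/7 - 1488) = -4767*(-9250/7) = 6299250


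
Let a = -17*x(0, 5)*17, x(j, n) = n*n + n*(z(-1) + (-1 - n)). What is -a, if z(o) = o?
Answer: -2890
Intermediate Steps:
x(j, n) = n² + n*(-2 - n) (x(j, n) = n*n + n*(-1 + (-1 - n)) = n² + n*(-2 - n))
a = 2890 (a = -(-34)*5*17 = -17*(-10)*17 = 170*17 = 2890)
-a = -1*2890 = -2890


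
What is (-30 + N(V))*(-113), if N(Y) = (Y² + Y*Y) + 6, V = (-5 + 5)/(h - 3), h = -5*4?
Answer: 2712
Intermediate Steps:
h = -20
V = 0 (V = (-5 + 5)/(-20 - 3) = 0/(-23) = 0*(-1/23) = 0)
N(Y) = 6 + 2*Y² (N(Y) = (Y² + Y²) + 6 = 2*Y² + 6 = 6 + 2*Y²)
(-30 + N(V))*(-113) = (-30 + (6 + 2*0²))*(-113) = (-30 + (6 + 2*0))*(-113) = (-30 + (6 + 0))*(-113) = (-30 + 6)*(-113) = -24*(-113) = 2712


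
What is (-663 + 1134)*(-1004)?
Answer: -472884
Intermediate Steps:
(-663 + 1134)*(-1004) = 471*(-1004) = -472884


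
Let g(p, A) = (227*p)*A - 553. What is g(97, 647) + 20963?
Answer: 14266703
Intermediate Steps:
g(p, A) = -553 + 227*A*p (g(p, A) = 227*A*p - 553 = -553 + 227*A*p)
g(97, 647) + 20963 = (-553 + 227*647*97) + 20963 = (-553 + 14246293) + 20963 = 14245740 + 20963 = 14266703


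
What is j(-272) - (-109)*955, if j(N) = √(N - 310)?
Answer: 104095 + I*√582 ≈ 1.041e+5 + 24.125*I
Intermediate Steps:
j(N) = √(-310 + N)
j(-272) - (-109)*955 = √(-310 - 272) - (-109)*955 = √(-582) - 1*(-104095) = I*√582 + 104095 = 104095 + I*√582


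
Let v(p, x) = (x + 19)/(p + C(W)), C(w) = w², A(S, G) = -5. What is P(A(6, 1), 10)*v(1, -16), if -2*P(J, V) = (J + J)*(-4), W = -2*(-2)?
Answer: -60/17 ≈ -3.5294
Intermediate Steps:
W = 4
v(p, x) = (19 + x)/(16 + p) (v(p, x) = (x + 19)/(p + 4²) = (19 + x)/(p + 16) = (19 + x)/(16 + p))
P(J, V) = 4*J (P(J, V) = -(J + J)*(-4)/2 = -2*J*(-4)/2 = -(-4)*J = 4*J)
P(A(6, 1), 10)*v(1, -16) = (4*(-5))*((19 - 16)/(16 + 1)) = -20*3/17 = -60/17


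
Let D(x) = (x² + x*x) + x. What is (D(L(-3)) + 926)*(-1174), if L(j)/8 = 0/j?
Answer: -1087124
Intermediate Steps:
L(j) = 0 (L(j) = 8*(0/j) = 8*0 = 0)
D(x) = x + 2*x² (D(x) = (x² + x²) + x = 2*x² + x = x + 2*x²)
(D(L(-3)) + 926)*(-1174) = (0*(1 + 2*0) + 926)*(-1174) = (0*(1 + 0) + 926)*(-1174) = (0*1 + 926)*(-1174) = (0 + 926)*(-1174) = 926*(-1174) = -1087124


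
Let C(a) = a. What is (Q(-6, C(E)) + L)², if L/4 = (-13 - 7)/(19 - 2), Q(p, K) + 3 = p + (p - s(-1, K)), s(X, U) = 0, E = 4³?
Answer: 112225/289 ≈ 388.32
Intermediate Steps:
E = 64
Q(p, K) = -3 + 2*p (Q(p, K) = -3 + (p + (p - 1*0)) = -3 + (p + (p + 0)) = -3 + (p + p) = -3 + 2*p)
L = -80/17 (L = 4*((-13 - 7)/(19 - 2)) = 4*(-20/17) = -80/17 ≈ -4.7059)
(Q(-6, C(E)) + L)² = ((-3 + 2*(-6)) - 80/17)² = ((-3 - 12) - 80/17)² = (-15 - 80/17)² = (-335/17)² = 112225/289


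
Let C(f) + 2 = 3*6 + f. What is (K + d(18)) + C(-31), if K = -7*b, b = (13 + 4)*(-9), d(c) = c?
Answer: 1074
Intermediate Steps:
b = -153 (b = 17*(-9) = -153)
K = 1071 (K = -7*(-153) = 1071)
C(f) = 16 + f (C(f) = -2 + (3*6 + f) = -2 + (18 + f) = 16 + f)
(K + d(18)) + C(-31) = (1071 + 18) + (16 - 31) = 1089 - 15 = 1074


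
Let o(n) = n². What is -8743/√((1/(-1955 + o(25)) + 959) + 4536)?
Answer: -8743*√9720104170/7308349 ≈ -117.94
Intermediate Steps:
-8743/√((1/(-1955 + o(25)) + 959) + 4536) = -8743/√((1/(-1955 + 25²) + 959) + 4536) = -8743/√((1/(-1955 + 625) + 959) + 4536) = -8743/√((1/(-1330) + 959) + 4536) = -8743/√((-1/1330 + 959) + 4536) = -8743/√(1275469/1330 + 4536) = -8743*√9720104170/7308349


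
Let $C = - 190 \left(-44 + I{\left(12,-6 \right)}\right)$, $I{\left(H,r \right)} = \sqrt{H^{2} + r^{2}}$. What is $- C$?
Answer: $-8360 + 1140 \sqrt{5} \approx -5810.9$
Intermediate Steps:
$C = 8360 - 1140 \sqrt{5}$ ($C = - 190 \left(-44 + \sqrt{12^{2} + \left(-6\right)^{2}}\right) = - 190 \left(-44 + \sqrt{144 + 36}\right) = - 190 \left(-44 + \sqrt{180}\right) = - 190 \left(-44 + 6 \sqrt{5}\right) = 8360 - 1140 \sqrt{5} \approx 5810.9$)
$- C = - (8360 - 1140 \sqrt{5}) = -8360 + 1140 \sqrt{5}$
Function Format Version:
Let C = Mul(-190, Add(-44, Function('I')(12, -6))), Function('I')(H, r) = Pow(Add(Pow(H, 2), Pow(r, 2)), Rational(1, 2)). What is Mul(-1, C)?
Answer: Add(-8360, Mul(1140, Pow(5, Rational(1, 2)))) ≈ -5810.9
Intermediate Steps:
C = Add(8360, Mul(-1140, Pow(5, Rational(1, 2)))) (C = Mul(-190, Add(-44, Pow(Add(Pow(12, 2), Pow(-6, 2)), Rational(1, 2)))) = Mul(-190, Add(-44, Pow(Add(144, 36), Rational(1, 2)))) = Mul(-190, Add(-44, Pow(180, Rational(1, 2)))) = Mul(-190, Add(-44, Mul(6, Pow(5, Rational(1, 2))))) = Add(8360, Mul(-1140, Pow(5, Rational(1, 2)))) ≈ 5810.9)
Mul(-1, C) = Mul(-1, Add(8360, Mul(-1140, Pow(5, Rational(1, 2))))) = Add(-8360, Mul(1140, Pow(5, Rational(1, 2))))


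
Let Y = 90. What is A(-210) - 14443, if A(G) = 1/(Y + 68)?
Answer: -2281993/158 ≈ -14443.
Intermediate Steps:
A(G) = 1/158 (A(G) = 1/(90 + 68) = 1/158)
A(-210) - 14443 = 1/158 - 14443 = -2281993/158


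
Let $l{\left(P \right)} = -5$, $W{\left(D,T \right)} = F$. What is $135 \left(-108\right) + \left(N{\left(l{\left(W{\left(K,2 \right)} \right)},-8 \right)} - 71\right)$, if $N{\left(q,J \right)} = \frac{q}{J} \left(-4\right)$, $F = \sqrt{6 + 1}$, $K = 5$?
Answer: $- \frac{29307}{2} \approx -14654.0$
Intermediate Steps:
$F = \sqrt{7} \approx 2.6458$
$W{\left(D,T \right)} = \sqrt{7}$
$N{\left(q,J \right)} = - \frac{4 q}{J}$
$135 \left(-108\right) + \left(N{\left(l{\left(W{\left(K,2 \right)} \right)},-8 \right)} - 71\right) = 135 \left(-108\right) - \left(71 - \frac{20}{-8}\right) = -14580 - \left(71 - - \frac{5}{2}\right) = -14580 - \frac{147}{2} = - \frac{29307}{2}$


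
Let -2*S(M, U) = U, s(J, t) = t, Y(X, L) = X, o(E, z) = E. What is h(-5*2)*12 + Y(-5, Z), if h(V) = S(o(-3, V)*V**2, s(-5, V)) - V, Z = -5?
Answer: 175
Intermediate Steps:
S(M, U) = -U/2
h(V) = -3*V/2 (h(V) = -V/2 - V = -3*V/2)
h(-5*2)*12 + Y(-5, Z) = -(-15)*2/2*12 - 5 = -3/2*(-10)*12 - 5 = 15*12 - 5 = 180 - 5 = 175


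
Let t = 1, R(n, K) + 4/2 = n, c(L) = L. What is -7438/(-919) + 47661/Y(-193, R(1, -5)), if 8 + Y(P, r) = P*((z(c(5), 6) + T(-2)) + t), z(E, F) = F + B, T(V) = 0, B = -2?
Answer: -36563285/894187 ≈ -40.890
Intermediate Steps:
R(n, K) = -2 + n
z(E, F) = -2 + F (z(E, F) = F - 2 = -2 + F)
Y(P, r) = -8 + 5*P (Y(P, r) = -8 + P*(((-2 + 6) + 0) + 1) = -8 + P*((4 + 0) + 1) = -8 + P*(4 + 1) = -8 + P*5 = -8 + 5*P)
-7438/(-919) + 47661/Y(-193, R(1, -5)) = -7438/(-919) + 47661/(-8 + 5*(-193)) = -7438*(-1/919) + 47661/(-8 - 965) = 7438/919 + 47661/(-973) = 7438/919 + 47661*(-1/973) = 7438/919 - 47661/973 = -36563285/894187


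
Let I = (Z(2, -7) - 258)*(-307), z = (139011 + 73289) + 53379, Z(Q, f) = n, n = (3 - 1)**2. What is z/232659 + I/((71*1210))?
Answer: 20483383196/9993867345 ≈ 2.0496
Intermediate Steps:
n = 4 (n = 2**2 = 4)
Z(Q, f) = 4
z = 265679 (z = 212300 + 53379 = 265679)
I = 77978 (I = (4 - 258)*(-307) = -254*(-307) = 77978)
z/232659 + I/((71*1210)) = 265679/232659 + 77978/((71*1210)) = 265679*(1/232659) + 77978/85910 = 265679/232659 + 77978*(1/85910) = 265679/232659 + 38989/42955 = 20483383196/9993867345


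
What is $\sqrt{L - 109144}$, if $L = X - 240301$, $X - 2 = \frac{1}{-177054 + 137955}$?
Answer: $\frac{i \sqrt{534204626775942}}{39099} \approx 591.14 i$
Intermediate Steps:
$X = \frac{78197}{39099}$ ($X = 2 + \frac{1}{-177054 + 137955} = 2 + \frac{1}{-39099} = 2 - \frac{1}{39099} = \frac{78197}{39099} \approx 2.0$)
$L = - \frac{9395450602}{39099}$ ($L = \frac{78197}{39099} - 240301 = - \frac{9395450602}{39099} \approx -2.403 \cdot 10^{5}$)
$\sqrt{L - 109144} = \sqrt{- \frac{9395450602}{39099} - 109144} = \sqrt{- \frac{13662871858}{39099}} = \frac{i \sqrt{534204626775942}}{39099}$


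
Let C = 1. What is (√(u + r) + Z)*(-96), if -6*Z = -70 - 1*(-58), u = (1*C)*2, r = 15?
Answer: -192 - 96*√17 ≈ -587.82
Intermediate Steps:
u = 2 (u = (1*1)*2 = 1*2 = 2)
Z = 2 (Z = -(-70 - 1*(-58))/6 = -(-70 + 58)/6 = -⅙*(-12) = 2)
(√(u + r) + Z)*(-96) = (√(2 + 15) + 2)*(-96) = (√17 + 2)*(-96) = (2 + √17)*(-96) = -192 - 96*√17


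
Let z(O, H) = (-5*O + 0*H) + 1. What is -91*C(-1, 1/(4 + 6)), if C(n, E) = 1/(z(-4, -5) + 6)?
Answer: -91/27 ≈ -3.3704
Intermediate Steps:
z(O, H) = 1 - 5*O (z(O, H) = (-5*O + 0) + 1 = -5*O + 1 = 1 - 5*O)
C(n, E) = 1/27 (C(n, E) = 1/((1 - 5*(-4)) + 6) = 1/((1 + 20) + 6) = 1/(21 + 6) = 1/27)
-91*C(-1, 1/(4 + 6)) = -91*1/27 = -91/27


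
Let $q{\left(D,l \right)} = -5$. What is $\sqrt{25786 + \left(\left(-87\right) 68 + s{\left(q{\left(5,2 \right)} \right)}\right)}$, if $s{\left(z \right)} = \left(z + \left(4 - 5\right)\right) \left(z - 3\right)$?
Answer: $\sqrt{19918} \approx 141.13$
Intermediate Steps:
$s{\left(z \right)} = \left(-1 + z\right) \left(-3 + z\right)$ ($s{\left(z \right)} = \left(z + \left(4 - 5\right)\right) \left(-3 + z\right) = \left(z - 1\right) \left(-3 + z\right) = \left(-1 + z\right) \left(-3 + z\right)$)
$\sqrt{25786 + \left(\left(-87\right) 68 + s{\left(q{\left(5,2 \right)} \right)}\right)} = \sqrt{25786 + \left(\left(-87\right) 68 + \left(3 + \left(-5\right)^{2} - -20\right)\right)} = \sqrt{25786 + \left(-5916 + \left(3 + 25 + 20\right)\right)} = \sqrt{25786 + \left(-5916 + 48\right)} = \sqrt{25786 - 5868} = \sqrt{19918}$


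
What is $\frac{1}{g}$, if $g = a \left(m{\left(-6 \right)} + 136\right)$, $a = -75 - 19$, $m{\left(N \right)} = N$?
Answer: $- \frac{1}{12220} \approx -8.1833 \cdot 10^{-5}$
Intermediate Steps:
$a = -94$
$g = -12220$ ($g = - 94 \left(-6 + 136\right) = \left(-94\right) 130 = -12220$)
$\frac{1}{g} = \frac{1}{-12220} = - \frac{1}{12220}$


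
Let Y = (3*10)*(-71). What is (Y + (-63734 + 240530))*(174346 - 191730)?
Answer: -3036393744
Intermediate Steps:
Y = -2130 (Y = 30*(-71) = -2130)
(Y + (-63734 + 240530))*(174346 - 191730) = (-2130 + (-63734 + 240530))*(174346 - 191730) = (-2130 + 176796)*(-17384) = 174666*(-17384) = -3036393744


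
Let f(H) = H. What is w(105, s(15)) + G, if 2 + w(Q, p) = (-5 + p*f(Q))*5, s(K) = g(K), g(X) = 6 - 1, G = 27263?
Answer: 29861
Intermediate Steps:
g(X) = 5
s(K) = 5
w(Q, p) = -27 + 5*Q*p (w(Q, p) = -2 + (-5 + p*Q)*5 = -2 + (-5 + Q*p)*5 = -2 + (-25 + 5*Q*p) = -27 + 5*Q*p)
w(105, s(15)) + G = (-27 + 5*105*5) + 27263 = (-27 + 2625) + 27263 = 2598 + 27263 = 29861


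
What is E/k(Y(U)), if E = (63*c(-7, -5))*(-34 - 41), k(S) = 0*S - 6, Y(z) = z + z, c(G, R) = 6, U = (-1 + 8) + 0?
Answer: 4725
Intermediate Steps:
U = 7 (U = 7 + 0 = 7)
Y(z) = 2*z
k(S) = -6 (k(S) = 0 - 6 = -6)
E = -28350 (E = (63*6)*(-34 - 41) = 378*(-75) = -28350)
E/k(Y(U)) = -28350/(-6) = -28350*(-1/6) = 4725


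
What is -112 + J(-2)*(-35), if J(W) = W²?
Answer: -252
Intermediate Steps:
-112 + J(-2)*(-35) = -112 + (-2)²*(-35) = -112 + 4*(-35) = -112 - 140 = -252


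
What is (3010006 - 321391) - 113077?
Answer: 2575538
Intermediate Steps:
(3010006 - 321391) - 113077 = 2688615 - 113077 = 2575538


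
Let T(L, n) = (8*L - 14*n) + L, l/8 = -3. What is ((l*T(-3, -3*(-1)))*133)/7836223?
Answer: 220248/7836223 ≈ 0.028106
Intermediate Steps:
l = -24 (l = 8*(-3) = -24)
T(L, n) = -14*n + 9*L (T(L, n) = (-14*n + 8*L) + L = -14*n + 9*L)
((l*T(-3, -3*(-1)))*133)/7836223 = (-24*(-(-42)*(-1) + 9*(-3))*133)/7836223 = (-24*(-14*3 - 27)*133)*(1/7836223) = (-24*(-42 - 27)*133)*(1/7836223) = (-24*(-69)*133)*(1/7836223) = (1656*133)*(1/7836223) = 220248*(1/7836223) = 220248/7836223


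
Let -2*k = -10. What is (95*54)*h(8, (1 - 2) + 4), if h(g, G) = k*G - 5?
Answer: 51300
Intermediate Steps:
k = 5 (k = -½*(-10) = 5)
h(g, G) = -5 + 5*G (h(g, G) = 5*G - 5 = -5 + 5*G)
(95*54)*h(8, (1 - 2) + 4) = (95*54)*(-5 + 5*((1 - 2) + 4)) = 5130*(-5 + 5*(-1 + 4)) = 5130*(-5 + 5*3) = 5130*(-5 + 15) = 5130*10 = 51300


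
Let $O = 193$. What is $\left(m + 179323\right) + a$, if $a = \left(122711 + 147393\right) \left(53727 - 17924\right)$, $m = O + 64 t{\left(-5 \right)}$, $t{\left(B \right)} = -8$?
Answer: $9670712516$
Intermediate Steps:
$m = -319$ ($m = 193 + 64 \left(-8\right) = 193 - 512 = -319$)
$a = 9670533512$ ($a = 270104 \cdot 35803 = 9670533512$)
$\left(m + 179323\right) + a = \left(-319 + 179323\right) + 9670533512 = 179004 + 9670533512 = 9670712516$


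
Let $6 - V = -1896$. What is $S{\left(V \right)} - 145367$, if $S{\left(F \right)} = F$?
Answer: $-143465$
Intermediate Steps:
$V = 1902$ ($V = 6 - -1896 = 6 + 1896 = 1902$)
$S{\left(V \right)} - 145367 = 1902 - 145367 = -143465$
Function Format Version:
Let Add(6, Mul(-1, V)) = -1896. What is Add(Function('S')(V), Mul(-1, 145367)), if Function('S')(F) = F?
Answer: -143465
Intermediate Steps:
V = 1902 (V = Add(6, Mul(-1, -1896)) = Add(6, 1896) = 1902)
Add(Function('S')(V), Mul(-1, 145367)) = Add(1902, Mul(-1, 145367)) = Add(1902, -145367) = -143465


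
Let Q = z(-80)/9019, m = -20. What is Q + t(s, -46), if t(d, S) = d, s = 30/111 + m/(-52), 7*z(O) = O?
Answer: 19848415/30366973 ≈ 0.65362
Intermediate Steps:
z(O) = O/7
s = 315/481 (s = 30/111 - 20/(-52) = 30*(1/111) - 20*(-1/52) = 10/37 + 5/13 = 315/481 ≈ 0.65489)
Q = -80/63133 (Q = ((⅐)*(-80))/9019 = -80/7*1/9019 = -80/63133 ≈ -0.0012672)
Q + t(s, -46) = -80/63133 + 315/481 = 19848415/30366973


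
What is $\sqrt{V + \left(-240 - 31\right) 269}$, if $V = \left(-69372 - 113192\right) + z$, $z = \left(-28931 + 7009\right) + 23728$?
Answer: $i \sqrt{253657} \approx 503.64 i$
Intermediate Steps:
$z = 1806$ ($z = -21922 + 23728 = 1806$)
$V = -180758$ ($V = \left(-69372 - 113192\right) + 1806 = -182564 + 1806 = -180758$)
$\sqrt{V + \left(-240 - 31\right) 269} = \sqrt{-180758 + \left(-240 - 31\right) 269} = \sqrt{-180758 - 72899} = \sqrt{-253657} = i \sqrt{253657}$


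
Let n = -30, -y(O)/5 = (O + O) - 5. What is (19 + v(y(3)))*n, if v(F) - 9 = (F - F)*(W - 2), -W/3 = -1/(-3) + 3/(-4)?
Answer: -840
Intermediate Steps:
W = 5/4 (W = -3*(-1/(-3) + 3/(-4)) = -3*(-1*(-⅓) + 3*(-¼)) = -3*(⅓ - ¾) = -3*(-5/12) = 5/4 ≈ 1.2500)
y(O) = 25 - 10*O (y(O) = -5*((O + O) - 5) = -5*(2*O - 5) = -5*(-5 + 2*O) = 25 - 10*O)
v(F) = 9 (v(F) = 9 + (F - F)*(5/4 - 2) = 9 + 0*(-¾) = 9 + 0 = 9)
(19 + v(y(3)))*n = (19 + 9)*(-30) = 28*(-30) = -840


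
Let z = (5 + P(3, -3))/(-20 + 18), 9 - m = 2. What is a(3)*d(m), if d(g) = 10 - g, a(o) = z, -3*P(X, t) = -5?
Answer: -10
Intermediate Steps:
P(X, t) = 5/3 (P(X, t) = -⅓*(-5) = 5/3)
m = 7 (m = 9 - 1*2 = 9 - 2 = 7)
z = -10/3 (z = (5 + 5/3)/(-20 + 18) = (20/3)/(-2) = (20/3)*(-½) = -10/3 ≈ -3.3333)
a(o) = -10/3
a(3)*d(m) = -10*(10 - 1*7)/3 = -10*(10 - 7)/3 = -10/3*3 = -10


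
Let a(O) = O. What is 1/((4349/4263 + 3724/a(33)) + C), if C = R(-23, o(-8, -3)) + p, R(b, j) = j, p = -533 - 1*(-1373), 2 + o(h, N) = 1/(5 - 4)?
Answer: 15631/14894290 ≈ 0.0010495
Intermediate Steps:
o(h, N) = -1 (o(h, N) = -2 + 1/(5 - 4) = -2 + 1/1 = -2 + 1 = -1)
p = 840 (p = -533 + 1373 = 840)
C = 839 (C = -1 + 840 = 839)
1/((4349/4263 + 3724/a(33)) + C) = 1/((4349/4263 + 3724/33) + 839) = 1/(1779881/15631 + 839) = 1/(14894290/15631) = 15631/14894290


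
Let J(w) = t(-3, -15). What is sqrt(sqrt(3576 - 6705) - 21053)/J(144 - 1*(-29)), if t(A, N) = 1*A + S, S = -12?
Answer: -sqrt(-21053 + I*sqrt(3129))/15 ≈ -0.012851 - 9.6731*I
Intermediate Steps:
t(A, N) = -12 + A (t(A, N) = 1*A - 12 = A - 12 = -12 + A)
J(w) = -15 (J(w) = -12 - 3 = -15)
sqrt(sqrt(3576 - 6705) - 21053)/J(144 - 1*(-29)) = sqrt(sqrt(3576 - 6705) - 21053)/(-15) = sqrt(sqrt(-3129) - 21053)*(-1/15) = sqrt(I*sqrt(3129) - 21053)*(-1/15) = sqrt(-21053 + I*sqrt(3129))*(-1/15) = -sqrt(-21053 + I*sqrt(3129))/15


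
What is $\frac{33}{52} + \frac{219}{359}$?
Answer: $\frac{23235}{18668} \approx 1.2446$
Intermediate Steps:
$\frac{33}{52} + \frac{219}{359} = \frac{23235}{18668}$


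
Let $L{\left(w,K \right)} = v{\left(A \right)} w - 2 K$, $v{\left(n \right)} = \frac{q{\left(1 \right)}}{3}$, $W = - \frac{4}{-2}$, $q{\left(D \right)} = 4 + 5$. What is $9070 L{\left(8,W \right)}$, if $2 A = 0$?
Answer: $181400$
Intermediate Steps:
$A = 0$ ($A = \frac{1}{2} \cdot 0 = 0$)
$q{\left(D \right)} = 9$
$W = 2$ ($W = \left(-4\right) \left(- \frac{1}{2}\right) = 2$)
$v{\left(n \right)} = 3$ ($v{\left(n \right)} = \frac{9}{3} = 9 \cdot \frac{1}{3} = 3$)
$L{\left(w,K \right)} = - 2 K + 3 w$ ($L{\left(w,K \right)} = 3 w - 2 K = - 2 K + 3 w$)
$9070 L{\left(8,W \right)} = 9070 \left(\left(-2\right) 2 + 3 \cdot 8\right) = 9070 \left(-4 + 24\right) = 9070 \cdot 20 = 181400$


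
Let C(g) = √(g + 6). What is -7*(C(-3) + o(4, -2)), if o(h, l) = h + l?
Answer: -14 - 7*√3 ≈ -26.124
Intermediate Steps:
C(g) = √(6 + g)
-7*(C(-3) + o(4, -2)) = -7*(√(6 - 3) + (4 - 2)) = -7*(√3 + 2) = -7*(2 + √3) = -14 - 7*√3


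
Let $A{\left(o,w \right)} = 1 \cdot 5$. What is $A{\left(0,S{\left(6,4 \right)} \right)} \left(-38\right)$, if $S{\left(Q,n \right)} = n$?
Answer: $-190$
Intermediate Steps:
$A{\left(o,w \right)} = 5$
$A{\left(0,S{\left(6,4 \right)} \right)} \left(-38\right) = 5 \left(-38\right) = -190$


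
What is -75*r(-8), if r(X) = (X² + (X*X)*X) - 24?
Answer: 35400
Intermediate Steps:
r(X) = -24 + X² + X³ (r(X) = (X² + X²*X) - 24 = (X² + X³) - 24 = -24 + X² + X³)
-75*r(-8) = -75*(-24 + (-8)² + (-8)³) = -75*(-24 + 64 - 512) = -75*(-472) = 35400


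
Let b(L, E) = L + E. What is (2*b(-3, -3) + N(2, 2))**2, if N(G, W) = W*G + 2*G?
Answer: 16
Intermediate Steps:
b(L, E) = E + L
N(G, W) = 2*G + G*W (N(G, W) = G*W + 2*G = 2*G + G*W)
(2*b(-3, -3) + N(2, 2))**2 = (2*(-3 - 3) + 2*(2 + 2))**2 = (2*(-6) + 2*4)**2 = (-12 + 8)**2 = (-4)**2 = 16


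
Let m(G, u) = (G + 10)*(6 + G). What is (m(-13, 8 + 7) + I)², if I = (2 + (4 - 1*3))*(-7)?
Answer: 0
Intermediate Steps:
I = -21 (I = (2 + (4 - 3))*(-7) = (2 + 1)*(-7) = 3*(-7) = -21)
m(G, u) = (6 + G)*(10 + G) (m(G, u) = (10 + G)*(6 + G) = (6 + G)*(10 + G))
(m(-13, 8 + 7) + I)² = ((60 + (-13)² + 16*(-13)) - 21)² = ((60 + 169 - 208) - 21)² = (21 - 21)² = 0² = 0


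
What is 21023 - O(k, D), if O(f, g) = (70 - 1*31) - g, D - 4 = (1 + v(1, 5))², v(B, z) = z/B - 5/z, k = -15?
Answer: 21013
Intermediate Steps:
v(B, z) = -5/z + z/B
D = 29 (D = 4 + (1 + (-5/5 + 5/1))² = 4 + (1 + (-5*⅕ + 5*1))² = 4 + (1 + (-1 + 5))² = 4 + (1 + 4)² = 4 + 5² = 4 + 25 = 29)
O(f, g) = 39 - g (O(f, g) = (70 - 31) - g = 39 - g)
21023 - O(k, D) = 21023 - (39 - 1*29) = 21023 - (39 - 29) = 21023 - 1*10 = 21023 - 10 = 21013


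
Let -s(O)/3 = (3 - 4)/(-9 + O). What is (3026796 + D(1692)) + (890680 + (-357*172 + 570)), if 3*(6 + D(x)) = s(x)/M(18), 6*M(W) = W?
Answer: 19472155165/5049 ≈ 3.8566e+6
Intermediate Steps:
M(W) = W/6
s(O) = 3/(-9 + O) (s(O) = -3*(3 - 4)/(-9 + O) = -(-3)/(-9 + O) = 3/(-9 + O))
D(x) = -6 + 1/(3*(-9 + x)) (D(x) = -6 + ((3/(-9 + x))/(((⅙)*18)))/3 = -6 + ((3/(-9 + x))/3)/3 = -6 + ((3/(-9 + x))*(⅓))/3 = -6 + 1/(3*(-9 + x)))
(3026796 + D(1692)) + (890680 + (-357*172 + 570)) = (3026796 + (163 - 18*1692)/(3*(-9 + 1692))) + (890680 + (-357*172 + 570)) = (3026796 + (⅓)*(163 - 30456)/1683) + (890680 + (-61404 + 570)) = (3026796 + (⅓)*(1/1683)*(-30293)) + (890680 - 60834) = (3026796 - 30293/5049) + 829846 = 15282262711/5049 + 829846 = 19472155165/5049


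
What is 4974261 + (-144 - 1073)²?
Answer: 6455350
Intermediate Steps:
4974261 + (-144 - 1073)² = 4974261 + (-1217)² = 4974261 + 1481089 = 6455350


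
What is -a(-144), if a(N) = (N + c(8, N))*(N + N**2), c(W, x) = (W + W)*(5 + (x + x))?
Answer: 96205824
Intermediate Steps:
c(W, x) = 2*W*(5 + 2*x) (c(W, x) = (2*W)*(5 + 2*x) = 2*W*(5 + 2*x))
a(N) = (80 + 33*N)*(N + N**2) (a(N) = (N + 2*8*(5 + 2*N))*(N + N**2) = (N + (80 + 32*N))*(N + N**2) = (80 + 33*N)*(N + N**2))
-a(-144) = -(-144)*(80 + 33*(-144)**2 + 113*(-144)) = -(-144)*(80 + 33*20736 - 16272) = -(-144)*(80 + 684288 - 16272) = -(-144)*668096 = -1*(-96205824) = 96205824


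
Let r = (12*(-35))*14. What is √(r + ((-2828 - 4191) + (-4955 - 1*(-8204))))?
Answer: 5*I*√386 ≈ 98.234*I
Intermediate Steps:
r = -5880 (r = -420*14 = -5880)
√(r + ((-2828 - 4191) + (-4955 - 1*(-8204)))) = √(-5880 + ((-2828 - 4191) + (-4955 - 1*(-8204)))) = √(-5880 + (-7019 + (-4955 + 8204))) = √(-5880 + (-7019 + 3249)) = √(-5880 - 3770) = √(-9650) = 5*I*√386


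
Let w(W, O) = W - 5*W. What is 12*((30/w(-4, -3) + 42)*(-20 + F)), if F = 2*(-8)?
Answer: -18954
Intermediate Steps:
F = -16
w(W, O) = -4*W
12*((30/w(-4, -3) + 42)*(-20 + F)) = 12*((30/((-4*(-4))) + 42)*(-20 - 16)) = 12*((30/16 + 42)*(-36)) = 12*((30*(1/16) + 42)*(-36)) = 12*((15/8 + 42)*(-36)) = 12*((351/8)*(-36)) = 12*(-3159/2) = -18954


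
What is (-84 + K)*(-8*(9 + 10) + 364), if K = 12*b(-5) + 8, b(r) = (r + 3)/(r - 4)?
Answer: -46640/3 ≈ -15547.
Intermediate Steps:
b(r) = (3 + r)/(-4 + r)
K = 32/3 (K = 12*((3 - 5)/(-4 - 5)) + 8 = 12*(-2/(-9)) + 8 = 12*(-1/9*(-2)) + 8 = 12*(2/9) + 8 = 8/3 + 8 = 32/3 ≈ 10.667)
(-84 + K)*(-8*(9 + 10) + 364) = (-84 + 32/3)*(-8*(9 + 10) + 364) = -220*(-8*19 + 364)/3 = -220*(-152 + 364)/3 = -220/3*212 = -46640/3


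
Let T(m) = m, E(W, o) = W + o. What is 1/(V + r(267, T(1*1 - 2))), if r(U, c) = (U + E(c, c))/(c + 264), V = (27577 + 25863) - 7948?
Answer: 263/11964661 ≈ 2.1981e-5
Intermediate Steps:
V = 45492 (V = 53440 - 7948 = 45492)
r(U, c) = (U + 2*c)/(264 + c) (r(U, c) = (U + (c + c))/(c + 264) = (U + 2*c)/(264 + c))
1/(V + r(267, T(1*1 - 2))) = 1/(45492 + (267 + 2*(1*1 - 2))/(264 + (1*1 - 2))) = 1/(45492 + (267 + 2*(1 - 2))/(264 + (1 - 2))) = 1/(45492 + (267 + 2*(-1))/(264 - 1)) = 1/(45492 + (267 - 2)/263) = 1/(45492 + (1/263)*265) = 1/(45492 + 265/263) = 1/(11964661/263) = 263/11964661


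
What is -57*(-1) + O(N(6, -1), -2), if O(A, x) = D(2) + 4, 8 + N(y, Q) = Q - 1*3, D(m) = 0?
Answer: 61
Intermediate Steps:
N(y, Q) = -11 + Q (N(y, Q) = -8 + (Q - 1*3) = -8 + (Q - 3) = -8 + (-3 + Q) = -11 + Q)
O(A, x) = 4 (O(A, x) = 0 + 4 = 4)
-57*(-1) + O(N(6, -1), -2) = -57*(-1) + 4 = 57 + 4 = 61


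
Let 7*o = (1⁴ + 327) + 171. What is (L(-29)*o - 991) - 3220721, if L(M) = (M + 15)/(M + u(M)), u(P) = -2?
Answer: -99872074/31 ≈ -3.2217e+6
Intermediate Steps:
o = 499/7 (o = ((1⁴ + 327) + 171)/7 = ((1 + 327) + 171)/7 = (328 + 171)/7 = (⅐)*499 = 499/7 ≈ 71.286)
L(M) = (15 + M)/(-2 + M) (L(M) = (M + 15)/(M - 2) = (15 + M)/(-2 + M))
(L(-29)*o - 991) - 3220721 = (((15 - 29)/(-2 - 29))*(499/7) - 991) - 3220721 = ((-14/(-31))*(499/7) - 991) - 3220721 = (-1/31*(-14)*(499/7) - 991) - 3220721 = ((14/31)*(499/7) - 991) - 3220721 = (998/31 - 991) - 3220721 = -29723/31 - 3220721 = -99872074/31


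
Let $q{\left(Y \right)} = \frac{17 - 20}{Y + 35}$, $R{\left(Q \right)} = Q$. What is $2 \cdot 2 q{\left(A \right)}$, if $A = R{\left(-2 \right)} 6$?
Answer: $- \frac{12}{23} \approx -0.52174$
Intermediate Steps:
$A = -12$ ($A = \left(-2\right) 6 = -12$)
$q{\left(Y \right)} = - \frac{3}{35 + Y}$
$2 \cdot 2 q{\left(A \right)} = 2 \cdot 2 \left(- \frac{3}{35 - 12}\right) = 4 \left(- \frac{3}{23}\right) = - \frac{12}{23}$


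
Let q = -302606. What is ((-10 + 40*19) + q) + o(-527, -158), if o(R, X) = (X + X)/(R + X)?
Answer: -206771044/685 ≈ -3.0186e+5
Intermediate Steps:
o(R, X) = 2*X/(R + X) (o(R, X) = (2*X)/(R + X) = 2*X/(R + X))
((-10 + 40*19) + q) + o(-527, -158) = ((-10 + 40*19) - 302606) + 2*(-158)/(-527 - 158) = ((-10 + 760) - 302606) + 2*(-158)/(-685) = (750 - 302606) + 2*(-158)*(-1/685) = -301856 + 316/685 = -206771044/685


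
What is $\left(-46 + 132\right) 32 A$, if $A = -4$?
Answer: $-11008$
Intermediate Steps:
$\left(-46 + 132\right) 32 A = \left(-46 + 132\right) 32 \left(-4\right) = 86 \left(-128\right) = -11008$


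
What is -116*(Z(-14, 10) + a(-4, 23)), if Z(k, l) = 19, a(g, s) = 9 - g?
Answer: -3712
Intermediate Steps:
-116*(Z(-14, 10) + a(-4, 23)) = -116*(19 + (9 - 1*(-4))) = -116*(19 + (9 + 4)) = -116*(19 + 13) = -116*32 = -3712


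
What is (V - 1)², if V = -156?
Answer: 24649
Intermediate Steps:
(V - 1)² = (-156 - 1)² = (-157)² = 24649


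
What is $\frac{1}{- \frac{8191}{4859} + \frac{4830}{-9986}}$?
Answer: $- \frac{24260987}{52632148} \approx -0.46095$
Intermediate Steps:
$\frac{1}{- \frac{8191}{4859} + \frac{4830}{-9986}} = \frac{1}{\left(-8191\right) \frac{1}{4859} + 4830 \left(- \frac{1}{9986}\right)} = \frac{1}{- \frac{8191}{4859} - \frac{2415}{4993}} = \frac{1}{- \frac{52632148}{24260987}} = - \frac{24260987}{52632148}$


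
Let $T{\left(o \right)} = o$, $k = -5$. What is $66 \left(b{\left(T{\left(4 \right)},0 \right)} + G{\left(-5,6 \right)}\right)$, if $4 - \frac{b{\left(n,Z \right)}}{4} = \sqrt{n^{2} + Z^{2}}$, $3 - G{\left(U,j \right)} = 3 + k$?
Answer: $330$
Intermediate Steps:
$G{\left(U,j \right)} = 5$ ($G{\left(U,j \right)} = 3 - \left(3 - 5\right) = 3 - -2 = 3 + 2 = 5$)
$b{\left(n,Z \right)} = 16 - 4 \sqrt{Z^{2} + n^{2}}$ ($b{\left(n,Z \right)} = 16 - 4 \sqrt{n^{2} + Z^{2}} = 16 - 4 \sqrt{Z^{2} + n^{2}}$)
$66 \left(b{\left(T{\left(4 \right)},0 \right)} + G{\left(-5,6 \right)}\right) = 66 \left(\left(16 - 4 \sqrt{0^{2} + 4^{2}}\right) + 5\right) = 66 \left(\left(16 - 4 \sqrt{0 + 16}\right) + 5\right) = 66 \left(\left(16 - 4 \sqrt{16}\right) + 5\right) = 66 \left(\left(16 - 16\right) + 5\right) = 66 \left(0 + 5\right) = 66 \cdot 5 = 330$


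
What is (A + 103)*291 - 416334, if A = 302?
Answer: -298479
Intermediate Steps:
(A + 103)*291 - 416334 = (302 + 103)*291 - 416334 = 405*291 - 416334 = 117855 - 416334 = -298479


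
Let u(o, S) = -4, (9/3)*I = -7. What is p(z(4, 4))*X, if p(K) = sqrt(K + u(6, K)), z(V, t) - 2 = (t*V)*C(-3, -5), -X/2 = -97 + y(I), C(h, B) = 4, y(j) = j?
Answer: 596*sqrt(62)/3 ≈ 1564.3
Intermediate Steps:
I = -7/3 (I = (1/3)*(-7) = -7/3 ≈ -2.3333)
X = 596/3 (X = -2*(-97 - 7/3) = -2*(-298/3) = 596/3 ≈ 198.67)
z(V, t) = 2 + 4*V*t (z(V, t) = 2 + (t*V)*4 = 2 + (V*t)*4 = 2 + 4*V*t)
p(K) = sqrt(-4 + K) (p(K) = sqrt(K - 4) = sqrt(-4 + K))
p(z(4, 4))*X = sqrt(-4 + (2 + 4*4*4))*(596/3) = sqrt(-4 + (2 + 64))*(596/3) = sqrt(-4 + 66)*(596/3) = sqrt(62)*(596/3) = 596*sqrt(62)/3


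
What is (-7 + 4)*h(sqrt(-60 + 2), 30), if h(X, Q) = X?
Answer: -3*I*sqrt(58) ≈ -22.847*I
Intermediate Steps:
(-7 + 4)*h(sqrt(-60 + 2), 30) = (-7 + 4)*sqrt(-60 + 2) = -3*I*sqrt(58)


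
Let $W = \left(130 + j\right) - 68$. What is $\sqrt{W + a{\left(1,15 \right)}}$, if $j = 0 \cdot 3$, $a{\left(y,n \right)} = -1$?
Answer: $\sqrt{61} \approx 7.8102$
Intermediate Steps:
$j = 0$
$W = 62$ ($W = \left(130 + 0\right) - 68 = 130 - 68 = 62$)
$\sqrt{W + a{\left(1,15 \right)}} = \sqrt{62 - 1} = \sqrt{61}$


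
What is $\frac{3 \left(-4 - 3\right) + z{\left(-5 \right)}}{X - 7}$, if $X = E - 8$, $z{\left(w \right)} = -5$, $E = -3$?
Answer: $\frac{13}{9} \approx 1.4444$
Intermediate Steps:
$X = -11$ ($X = -3 - 8 = -11$)
$\frac{3 \left(-4 - 3\right) + z{\left(-5 \right)}}{X - 7} = \frac{3 \left(-4 - 3\right) - 5}{-11 - 7} = \frac{3 \left(-7\right) - 5}{-18} = \left(-21 - 5\right) \left(- \frac{1}{18}\right) = \left(-26\right) \left(- \frac{1}{18}\right) = \frac{13}{9}$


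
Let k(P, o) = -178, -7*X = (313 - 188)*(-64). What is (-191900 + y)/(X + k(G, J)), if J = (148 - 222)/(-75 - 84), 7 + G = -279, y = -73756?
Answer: -929796/3377 ≈ -275.33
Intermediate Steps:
G = -286 (G = -7 - 279 = -286)
J = 74/159 (J = -74/(-159) = -74*(-1/159) = 74/159 ≈ 0.46541)
X = 8000/7 (X = -(313 - 188)*(-64)/7 = -125*(-64)/7 = -⅐*(-8000) = 8000/7 ≈ 1142.9)
(-191900 + y)/(X + k(G, J)) = (-191900 - 73756)/(8000/7 - 178) = -265656/6754/7 = -265656*7/6754 = -929796/3377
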